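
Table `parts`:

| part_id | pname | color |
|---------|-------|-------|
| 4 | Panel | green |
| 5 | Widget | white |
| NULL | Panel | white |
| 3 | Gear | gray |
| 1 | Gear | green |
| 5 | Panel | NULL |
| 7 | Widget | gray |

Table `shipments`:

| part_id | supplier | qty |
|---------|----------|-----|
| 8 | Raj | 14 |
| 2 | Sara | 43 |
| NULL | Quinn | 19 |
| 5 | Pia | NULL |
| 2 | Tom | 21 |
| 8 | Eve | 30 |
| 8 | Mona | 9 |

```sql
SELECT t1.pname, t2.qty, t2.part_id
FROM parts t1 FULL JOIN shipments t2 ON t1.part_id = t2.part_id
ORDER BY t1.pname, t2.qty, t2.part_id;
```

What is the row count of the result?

FULL OUTER JOIN keeps every row from both sides; unmatched rows get NULL for the other side's columns.
Matching on t1.part_id = t2.part_id. A NULL in a compared column never satisfies the condition.
- t1[0] part_id=4 → no match; kept with NULLs on the t2 side.
- t1[1] part_id=5 → 1 match(es) in t2 → 1 row(s).
- t1[2] part_id=NULL → no match; kept with NULLs on the t2 side.
- t1[3] part_id=3 → no match; kept with NULLs on the t2 side.
- t1[4] part_id=1 → no match; kept with NULLs on the t2 side.
- t1[5] part_id=5 → 1 match(es) in t2 → 1 row(s).
- t1[6] part_id=7 → no match; kept with NULLs on the t2 side.
- plus 6 unmatched t2 row(s), each kept with NULL t1 columns.
Total: 2 matched + 11 padded = 13 rows.

13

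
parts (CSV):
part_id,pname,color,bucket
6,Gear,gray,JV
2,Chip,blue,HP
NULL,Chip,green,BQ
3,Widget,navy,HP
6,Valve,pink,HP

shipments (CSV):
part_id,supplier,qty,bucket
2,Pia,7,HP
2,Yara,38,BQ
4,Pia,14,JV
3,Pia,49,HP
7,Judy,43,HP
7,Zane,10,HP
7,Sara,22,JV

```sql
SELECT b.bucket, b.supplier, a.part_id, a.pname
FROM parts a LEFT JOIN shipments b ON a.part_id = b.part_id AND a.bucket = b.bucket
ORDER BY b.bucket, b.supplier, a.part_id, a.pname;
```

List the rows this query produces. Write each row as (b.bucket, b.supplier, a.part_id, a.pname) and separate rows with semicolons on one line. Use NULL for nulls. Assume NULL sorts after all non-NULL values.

(HP, Pia, 2, Chip); (HP, Pia, 3, Widget); (NULL, NULL, 6, Gear); (NULL, NULL, 6, Valve); (NULL, NULL, NULL, Chip)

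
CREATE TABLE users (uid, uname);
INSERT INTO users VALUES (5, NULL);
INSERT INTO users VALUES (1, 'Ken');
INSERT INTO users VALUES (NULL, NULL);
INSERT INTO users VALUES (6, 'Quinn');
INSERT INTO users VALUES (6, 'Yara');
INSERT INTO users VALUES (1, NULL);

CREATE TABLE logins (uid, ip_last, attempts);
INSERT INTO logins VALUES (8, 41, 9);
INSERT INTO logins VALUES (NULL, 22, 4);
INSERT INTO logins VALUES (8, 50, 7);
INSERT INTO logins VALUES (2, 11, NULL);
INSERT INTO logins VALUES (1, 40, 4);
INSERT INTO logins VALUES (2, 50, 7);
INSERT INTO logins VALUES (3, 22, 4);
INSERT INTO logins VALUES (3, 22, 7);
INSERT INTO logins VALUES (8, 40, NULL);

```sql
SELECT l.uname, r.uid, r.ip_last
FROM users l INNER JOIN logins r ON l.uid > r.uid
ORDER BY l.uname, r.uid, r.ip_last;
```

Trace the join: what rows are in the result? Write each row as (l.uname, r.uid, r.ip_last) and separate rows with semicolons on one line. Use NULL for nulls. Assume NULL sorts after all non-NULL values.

INNER JOIN keeps only pairs where the ON condition holds.
Matching on l.uid > r.uid. A NULL in a compared column never satisfies the condition.
Matched pairs: 15.

(Quinn, 1, 40); (Quinn, 2, 11); (Quinn, 2, 50); (Quinn, 3, 22); (Quinn, 3, 22); (Yara, 1, 40); (Yara, 2, 11); (Yara, 2, 50); (Yara, 3, 22); (Yara, 3, 22); (NULL, 1, 40); (NULL, 2, 11); (NULL, 2, 50); (NULL, 3, 22); (NULL, 3, 22)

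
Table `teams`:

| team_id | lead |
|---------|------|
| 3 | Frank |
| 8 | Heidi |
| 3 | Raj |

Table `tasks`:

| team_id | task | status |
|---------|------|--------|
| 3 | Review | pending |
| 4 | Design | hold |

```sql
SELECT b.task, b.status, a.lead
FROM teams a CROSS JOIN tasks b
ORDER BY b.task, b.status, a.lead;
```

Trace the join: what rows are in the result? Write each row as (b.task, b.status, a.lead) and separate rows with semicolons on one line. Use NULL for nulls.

CROSS JOIN pairs every row of `teams` with every row of `tasks`: 3 × 2 = 6 rows.
After projecting and ordering:
b.task | b.status | a.lead
Design | hold | Frank
Design | hold | Heidi
Design | hold | Raj
Review | pending | Frank
Review | pending | Heidi
Review | pending | Raj

(Design, hold, Frank); (Design, hold, Heidi); (Design, hold, Raj); (Review, pending, Frank); (Review, pending, Heidi); (Review, pending, Raj)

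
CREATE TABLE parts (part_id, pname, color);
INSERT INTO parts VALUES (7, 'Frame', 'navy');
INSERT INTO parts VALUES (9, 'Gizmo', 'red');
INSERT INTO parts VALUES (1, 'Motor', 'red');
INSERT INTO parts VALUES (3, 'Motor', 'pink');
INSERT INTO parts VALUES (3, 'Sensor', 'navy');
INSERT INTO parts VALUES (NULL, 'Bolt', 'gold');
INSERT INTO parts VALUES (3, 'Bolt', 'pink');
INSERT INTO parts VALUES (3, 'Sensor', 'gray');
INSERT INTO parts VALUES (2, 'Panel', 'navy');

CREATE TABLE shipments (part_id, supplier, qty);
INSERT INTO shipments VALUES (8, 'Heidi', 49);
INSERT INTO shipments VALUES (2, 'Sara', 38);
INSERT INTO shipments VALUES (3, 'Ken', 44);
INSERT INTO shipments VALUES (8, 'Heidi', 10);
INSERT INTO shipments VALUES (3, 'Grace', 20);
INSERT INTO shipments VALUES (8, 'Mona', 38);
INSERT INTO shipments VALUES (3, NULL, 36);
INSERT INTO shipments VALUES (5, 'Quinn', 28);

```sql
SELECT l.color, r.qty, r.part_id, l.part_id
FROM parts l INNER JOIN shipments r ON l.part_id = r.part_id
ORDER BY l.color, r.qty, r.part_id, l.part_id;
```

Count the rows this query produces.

13

INNER JOIN keeps only pairs where the ON condition holds.
Matching on l.part_id = r.part_id. A NULL in a compared column never satisfies the condition.
- l[0] part_id=7 → no match; dropped.
- l[1] part_id=9 → no match; dropped.
- l[2] part_id=1 → no match; dropped.
- l[3] part_id=3 → 3 match(es) in r → 3 row(s).
- l[4] part_id=3 → 3 match(es) in r → 3 row(s).
- l[5] part_id=NULL → no match; dropped.
- l[6] part_id=3 → 3 match(es) in r → 3 row(s).
- l[7] part_id=3 → 3 match(es) in r → 3 row(s).
- l[8] part_id=2 → 1 match(es) in r → 1 row(s).
Total: 13 rows.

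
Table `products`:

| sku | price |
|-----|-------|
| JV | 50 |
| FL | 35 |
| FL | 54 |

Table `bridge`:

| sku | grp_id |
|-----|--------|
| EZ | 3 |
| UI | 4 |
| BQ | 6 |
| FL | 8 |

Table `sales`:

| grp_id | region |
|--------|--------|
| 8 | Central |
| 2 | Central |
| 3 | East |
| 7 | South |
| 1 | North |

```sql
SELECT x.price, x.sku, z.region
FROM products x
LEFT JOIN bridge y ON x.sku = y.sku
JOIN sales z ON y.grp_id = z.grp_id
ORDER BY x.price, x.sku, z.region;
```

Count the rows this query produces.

Evaluate left to right. First `products x LEFT JOIN bridge y` on sku: 3 row(s).
Then INNER JOIN `sales z` on grp_id: keep only rows whose y.grp_id appears in z.
Result: 2 row(s).

2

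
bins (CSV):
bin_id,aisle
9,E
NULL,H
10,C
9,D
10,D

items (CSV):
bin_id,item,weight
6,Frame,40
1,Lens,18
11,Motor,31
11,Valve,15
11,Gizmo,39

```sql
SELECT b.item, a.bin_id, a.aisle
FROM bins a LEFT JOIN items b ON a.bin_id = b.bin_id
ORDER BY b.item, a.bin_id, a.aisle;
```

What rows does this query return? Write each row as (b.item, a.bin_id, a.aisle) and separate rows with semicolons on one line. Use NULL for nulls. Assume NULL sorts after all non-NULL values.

LEFT JOIN keeps every row from `bins`; unmatched rows get NULL for `items`'s columns.
Matching on a.bin_id = b.bin_id. A NULL in a compared column never satisfies the condition.
- bin_id=9: no b row matches, row kept with b columns NULL.
- bin_id=NULL: no b row matches, row kept with b columns NULL.
- bin_id=10: no b row matches, row kept with b columns NULL.
- bin_id=9: no b row matches, row kept with b columns NULL.
- bin_id=10: no b row matches, row kept with b columns NULL.
After projecting and ordering:
b.item | a.bin_id | a.aisle
NULL | 9 | D
NULL | 9 | E
NULL | 10 | C
NULL | 10 | D
NULL | NULL | H

(NULL, 9, D); (NULL, 9, E); (NULL, 10, C); (NULL, 10, D); (NULL, NULL, H)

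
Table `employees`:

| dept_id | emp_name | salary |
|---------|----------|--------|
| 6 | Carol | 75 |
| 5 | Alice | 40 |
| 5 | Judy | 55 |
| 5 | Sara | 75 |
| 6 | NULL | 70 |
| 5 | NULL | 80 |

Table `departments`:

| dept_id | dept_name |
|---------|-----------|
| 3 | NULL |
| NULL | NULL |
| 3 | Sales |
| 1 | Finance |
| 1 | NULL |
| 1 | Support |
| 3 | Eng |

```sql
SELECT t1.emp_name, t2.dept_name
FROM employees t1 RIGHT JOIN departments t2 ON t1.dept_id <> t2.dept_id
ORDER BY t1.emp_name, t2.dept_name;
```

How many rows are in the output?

37

RIGHT JOIN keeps every row from `departments`; unmatched rows get NULL for `employees`'s columns.
Matching on t1.dept_id <> t2.dept_id. A NULL in a compared column never satisfies the condition.
- dept_id=6: 6 matching t2 row(s), so 6 row(s) emitted.
- dept_id=5: 6 matching t2 row(s), so 6 row(s) emitted.
- dept_id=5: 6 matching t2 row(s), so 6 row(s) emitted.
- dept_id=5: 6 matching t2 row(s), so 6 row(s) emitted.
- dept_id=6: 6 matching t2 row(s), so 6 row(s) emitted.
- dept_id=5: 6 matching t2 row(s), so 6 row(s) emitted.
- 1 t2 row(s) had no t1 match → kept, t1 columns NULL.
Total: 36 matched + 1 padded = 37 rows.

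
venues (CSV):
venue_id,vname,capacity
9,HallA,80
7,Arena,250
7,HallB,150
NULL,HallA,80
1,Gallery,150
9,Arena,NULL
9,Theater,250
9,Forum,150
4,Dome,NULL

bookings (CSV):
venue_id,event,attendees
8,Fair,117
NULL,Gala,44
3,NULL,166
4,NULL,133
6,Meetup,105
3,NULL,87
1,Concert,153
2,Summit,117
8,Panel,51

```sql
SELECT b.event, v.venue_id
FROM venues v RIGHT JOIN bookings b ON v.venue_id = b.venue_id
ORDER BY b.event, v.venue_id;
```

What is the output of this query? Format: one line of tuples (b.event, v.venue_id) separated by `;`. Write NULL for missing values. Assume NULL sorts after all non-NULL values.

(Concert, 1); (Fair, NULL); (Gala, NULL); (Meetup, NULL); (Panel, NULL); (Summit, NULL); (NULL, 4); (NULL, NULL); (NULL, NULL)

RIGHT JOIN keeps every row from `bookings`; unmatched rows get NULL for `venues`'s columns.
Matching on v.venue_id = b.venue_id. A NULL in a compared column never satisfies the condition.
Matched pairs: 2; unmatched b rows kept: 7.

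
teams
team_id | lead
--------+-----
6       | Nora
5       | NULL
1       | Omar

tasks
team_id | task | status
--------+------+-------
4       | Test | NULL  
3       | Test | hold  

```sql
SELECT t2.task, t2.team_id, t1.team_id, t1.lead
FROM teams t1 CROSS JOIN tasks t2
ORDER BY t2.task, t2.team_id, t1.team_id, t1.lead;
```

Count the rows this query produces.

CROSS JOIN pairs every row of `teams` with every row of `tasks`: 3 × 2 = 6 rows.

6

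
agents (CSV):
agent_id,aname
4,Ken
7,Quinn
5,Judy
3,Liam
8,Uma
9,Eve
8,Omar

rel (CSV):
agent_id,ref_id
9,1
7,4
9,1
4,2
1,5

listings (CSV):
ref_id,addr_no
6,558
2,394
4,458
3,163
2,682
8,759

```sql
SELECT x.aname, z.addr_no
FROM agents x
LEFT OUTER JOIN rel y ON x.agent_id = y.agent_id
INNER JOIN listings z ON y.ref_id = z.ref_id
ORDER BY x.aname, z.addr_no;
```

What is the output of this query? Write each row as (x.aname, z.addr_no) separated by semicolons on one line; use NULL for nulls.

(Ken, 394); (Ken, 682); (Quinn, 458)

Joins associate left-to-right: agents LEFT JOIN rel on agent_id gives 8 intermediate row(s).
Then INNER JOIN `listings z` on ref_id: keep only rows whose y.ref_id appears in z.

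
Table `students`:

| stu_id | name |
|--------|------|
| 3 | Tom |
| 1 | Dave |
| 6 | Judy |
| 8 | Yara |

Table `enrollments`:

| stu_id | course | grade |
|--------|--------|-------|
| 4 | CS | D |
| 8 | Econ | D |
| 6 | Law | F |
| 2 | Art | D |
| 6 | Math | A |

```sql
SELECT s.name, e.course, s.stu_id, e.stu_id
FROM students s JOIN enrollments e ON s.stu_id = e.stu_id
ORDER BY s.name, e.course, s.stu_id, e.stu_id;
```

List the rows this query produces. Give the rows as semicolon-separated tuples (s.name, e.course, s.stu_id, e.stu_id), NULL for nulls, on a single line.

INNER JOIN keeps only pairs where the ON condition holds.
Matching on s.stu_id = e.stu_id.
Matched pairs: 3.

(Judy, Law, 6, 6); (Judy, Math, 6, 6); (Yara, Econ, 8, 8)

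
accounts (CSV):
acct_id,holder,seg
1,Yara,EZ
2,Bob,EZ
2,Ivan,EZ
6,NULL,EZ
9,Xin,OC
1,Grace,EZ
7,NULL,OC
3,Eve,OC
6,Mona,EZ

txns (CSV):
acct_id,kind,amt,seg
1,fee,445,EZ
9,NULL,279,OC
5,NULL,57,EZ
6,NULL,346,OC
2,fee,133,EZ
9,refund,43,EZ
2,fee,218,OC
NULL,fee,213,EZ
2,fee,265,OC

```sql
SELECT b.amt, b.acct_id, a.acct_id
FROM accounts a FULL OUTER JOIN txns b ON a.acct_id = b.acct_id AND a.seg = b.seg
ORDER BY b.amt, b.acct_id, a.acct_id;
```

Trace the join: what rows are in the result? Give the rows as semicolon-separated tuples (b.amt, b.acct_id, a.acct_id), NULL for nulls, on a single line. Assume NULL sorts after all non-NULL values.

(43, 9, NULL); (57, 5, NULL); (133, 2, 2); (133, 2, 2); (213, NULL, NULL); (218, 2, NULL); (265, 2, NULL); (279, 9, 9); (346, 6, NULL); (445, 1, 1); (445, 1, 1); (NULL, NULL, 3); (NULL, NULL, 6); (NULL, NULL, 6); (NULL, NULL, 7)

FULL OUTER JOIN keeps every row from both sides; unmatched rows get NULL for the other side's columns.
Matching on a.acct_id = b.acct_id AND a.seg = b.seg. A NULL in a compared column never satisfies the condition.
Matched pairs: 5; unmatched a rows kept: 4; unmatched b rows kept: 6.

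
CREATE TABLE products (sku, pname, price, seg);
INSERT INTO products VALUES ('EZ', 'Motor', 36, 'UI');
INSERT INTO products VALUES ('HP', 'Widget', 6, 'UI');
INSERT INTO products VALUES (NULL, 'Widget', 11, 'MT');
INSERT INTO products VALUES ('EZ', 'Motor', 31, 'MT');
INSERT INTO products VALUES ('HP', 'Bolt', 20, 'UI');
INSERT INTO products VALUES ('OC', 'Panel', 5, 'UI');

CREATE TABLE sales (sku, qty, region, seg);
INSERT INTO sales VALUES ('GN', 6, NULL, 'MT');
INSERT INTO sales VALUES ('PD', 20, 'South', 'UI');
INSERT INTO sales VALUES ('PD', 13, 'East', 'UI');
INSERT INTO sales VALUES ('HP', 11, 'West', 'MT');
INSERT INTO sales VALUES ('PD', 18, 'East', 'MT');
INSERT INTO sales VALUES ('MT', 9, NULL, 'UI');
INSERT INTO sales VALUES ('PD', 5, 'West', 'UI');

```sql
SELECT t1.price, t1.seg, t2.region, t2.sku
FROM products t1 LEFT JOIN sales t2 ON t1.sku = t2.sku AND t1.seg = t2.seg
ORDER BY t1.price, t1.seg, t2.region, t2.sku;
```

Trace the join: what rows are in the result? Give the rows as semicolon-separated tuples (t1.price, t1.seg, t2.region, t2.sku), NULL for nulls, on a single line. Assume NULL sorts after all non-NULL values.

(5, UI, NULL, NULL); (6, UI, NULL, NULL); (11, MT, NULL, NULL); (20, UI, NULL, NULL); (31, MT, NULL, NULL); (36, UI, NULL, NULL)

LEFT JOIN keeps every row from `products`; unmatched rows get NULL for `sales`'s columns.
Matching on t1.sku = t2.sku AND t1.seg = t2.seg. A NULL in a compared column never satisfies the condition.
- t1[0] sku=EZ, seg=UI → no match; kept with NULLs on the t2 side.
- t1[1] sku=HP, seg=UI → no match; kept with NULLs on the t2 side.
- t1[2] sku=NULL, seg=MT → no match; kept with NULLs on the t2 side.
- t1[3] sku=EZ, seg=MT → no match; kept with NULLs on the t2 side.
- t1[4] sku=HP, seg=UI → no match; kept with NULLs on the t2 side.
- t1[5] sku=OC, seg=UI → no match; kept with NULLs on the t2 side.
After projecting and ordering:
t1.price | t1.seg | t2.region | t2.sku
5 | UI | NULL | NULL
6 | UI | NULL | NULL
11 | MT | NULL | NULL
20 | UI | NULL | NULL
31 | MT | NULL | NULL
36 | UI | NULL | NULL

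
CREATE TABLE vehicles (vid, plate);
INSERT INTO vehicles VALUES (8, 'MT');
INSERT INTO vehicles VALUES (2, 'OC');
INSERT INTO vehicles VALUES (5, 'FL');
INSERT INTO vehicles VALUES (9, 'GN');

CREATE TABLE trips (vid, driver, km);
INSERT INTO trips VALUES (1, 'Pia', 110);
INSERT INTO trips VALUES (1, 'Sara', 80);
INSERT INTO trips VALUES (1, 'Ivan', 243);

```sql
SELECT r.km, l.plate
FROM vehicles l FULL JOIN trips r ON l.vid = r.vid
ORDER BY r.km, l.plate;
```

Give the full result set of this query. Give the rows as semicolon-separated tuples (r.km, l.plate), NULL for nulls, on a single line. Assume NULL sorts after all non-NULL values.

(80, NULL); (110, NULL); (243, NULL); (NULL, FL); (NULL, GN); (NULL, MT); (NULL, OC)

FULL OUTER JOIN keeps every row from both sides; unmatched rows get NULL for the other side's columns.
Matching on l.vid = r.vid.
- vid=8: no r row matches, row kept with r columns NULL.
- vid=2: no r row matches, row kept with r columns NULL.
- vid=5: no r row matches, row kept with r columns NULL.
- vid=9: no r row matches, row kept with r columns NULL.
- 3 row(s) from r found no l partner → padded with NULL.
After projecting and ordering:
r.km | l.plate
80 | NULL
110 | NULL
243 | NULL
NULL | FL
NULL | GN
NULL | MT
NULL | OC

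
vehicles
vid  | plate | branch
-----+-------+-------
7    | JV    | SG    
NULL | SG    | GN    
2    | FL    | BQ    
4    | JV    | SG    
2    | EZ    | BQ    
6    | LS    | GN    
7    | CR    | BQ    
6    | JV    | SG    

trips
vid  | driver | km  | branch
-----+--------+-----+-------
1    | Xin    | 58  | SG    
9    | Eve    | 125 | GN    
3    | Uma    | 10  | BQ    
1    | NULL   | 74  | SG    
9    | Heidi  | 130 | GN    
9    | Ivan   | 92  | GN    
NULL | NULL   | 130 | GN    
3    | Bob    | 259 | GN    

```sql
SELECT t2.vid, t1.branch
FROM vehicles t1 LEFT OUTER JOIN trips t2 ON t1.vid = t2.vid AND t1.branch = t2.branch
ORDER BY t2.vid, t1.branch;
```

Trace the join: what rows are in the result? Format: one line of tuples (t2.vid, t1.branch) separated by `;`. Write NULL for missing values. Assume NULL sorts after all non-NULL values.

LEFT JOIN keeps every row from `vehicles`; unmatched rows get NULL for `trips`'s columns.
Matching on t1.vid = t2.vid AND t1.branch = t2.branch. A NULL in a compared column never satisfies the condition.
- t1 (vid=7, branch=SG) has no partner → padded with NULL.
- t1 (vid=NULL, branch=GN) has no partner → padded with NULL.
- t1 (vid=2, branch=BQ) has no partner → padded with NULL.
- t1 (vid=4, branch=SG) has no partner → padded with NULL.
- t1 (vid=2, branch=BQ) has no partner → padded with NULL.
- t1 (vid=6, branch=GN) has no partner → padded with NULL.
- t1 (vid=7, branch=BQ) has no partner → padded with NULL.
- t1 (vid=6, branch=SG) has no partner → padded with NULL.
After projecting and ordering:
t2.vid | t1.branch
NULL | BQ
NULL | BQ
NULL | BQ
NULL | GN
NULL | GN
NULL | SG
NULL | SG
NULL | SG

(NULL, BQ); (NULL, BQ); (NULL, BQ); (NULL, GN); (NULL, GN); (NULL, SG); (NULL, SG); (NULL, SG)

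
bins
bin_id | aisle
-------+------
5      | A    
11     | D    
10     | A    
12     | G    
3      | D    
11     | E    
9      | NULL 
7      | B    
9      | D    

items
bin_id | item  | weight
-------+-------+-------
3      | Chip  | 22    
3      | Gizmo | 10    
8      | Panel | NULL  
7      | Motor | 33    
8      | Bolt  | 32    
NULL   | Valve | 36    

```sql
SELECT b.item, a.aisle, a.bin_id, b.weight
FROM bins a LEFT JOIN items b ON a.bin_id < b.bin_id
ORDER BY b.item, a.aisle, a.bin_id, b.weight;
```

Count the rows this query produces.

LEFT JOIN keeps every row from `bins`; unmatched rows get NULL for `items`'s columns.
Matching on a.bin_id < b.bin_id. A NULL in a compared column never satisfies the condition.
- a[0] bin_id=5 → 3 match(es) in b → 3 row(s).
- a[1] bin_id=11 → no match; kept with NULLs on the b side.
- a[2] bin_id=10 → no match; kept with NULLs on the b side.
- a[3] bin_id=12 → no match; kept with NULLs on the b side.
- a[4] bin_id=3 → 3 match(es) in b → 3 row(s).
- a[5] bin_id=11 → no match; kept with NULLs on the b side.
- a[6] bin_id=9 → no match; kept with NULLs on the b side.
- a[7] bin_id=7 → 2 match(es) in b → 2 row(s).
- a[8] bin_id=9 → no match; kept with NULLs on the b side.
Total: 8 matched + 6 padded = 14 rows.

14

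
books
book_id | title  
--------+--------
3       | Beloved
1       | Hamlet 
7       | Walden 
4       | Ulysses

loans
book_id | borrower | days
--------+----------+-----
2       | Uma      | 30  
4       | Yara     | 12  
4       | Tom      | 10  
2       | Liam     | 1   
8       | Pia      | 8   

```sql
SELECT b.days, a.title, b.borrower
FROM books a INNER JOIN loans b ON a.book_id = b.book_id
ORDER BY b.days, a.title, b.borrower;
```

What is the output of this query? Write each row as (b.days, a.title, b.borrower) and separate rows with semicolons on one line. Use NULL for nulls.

INNER JOIN keeps only pairs where the ON condition holds.
Matching on a.book_id = b.book_id.
- a row (book_id=3): no match → dropped.
- a row (book_id=1): no match → dropped.
- a row (book_id=7): no match → dropped.
- a row (book_id=4): matches 2 b row(s) → 2 output row(s).
After projecting and ordering:
b.days | a.title | b.borrower
10 | Ulysses | Tom
12 | Ulysses | Yara

(10, Ulysses, Tom); (12, Ulysses, Yara)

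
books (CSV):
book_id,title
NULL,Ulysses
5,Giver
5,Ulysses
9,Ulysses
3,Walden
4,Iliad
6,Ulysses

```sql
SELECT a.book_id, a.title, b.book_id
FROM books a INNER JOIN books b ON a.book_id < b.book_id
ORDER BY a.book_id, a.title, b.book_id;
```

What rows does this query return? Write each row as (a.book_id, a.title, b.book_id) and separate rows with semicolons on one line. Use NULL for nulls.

(3, Walden, 4); (3, Walden, 5); (3, Walden, 5); (3, Walden, 6); (3, Walden, 9); (4, Iliad, 5); (4, Iliad, 5); (4, Iliad, 6); (4, Iliad, 9); (5, Giver, 6); (5, Giver, 9); (5, Ulysses, 6); (5, Ulysses, 9); (6, Ulysses, 9)

INNER JOIN keeps only pairs where the ON condition holds.
Matching on a.book_id < b.book_id. A NULL in a compared column never satisfies the condition.
- book_id=NULL: no matching b row, dropped.
- book_id=5: 2 matching b row(s), so 2 row(s) emitted.
- book_id=5: 2 matching b row(s), so 2 row(s) emitted.
- book_id=9: no matching b row, dropped.
- book_id=3: 5 matching b row(s), so 5 row(s) emitted.
- book_id=4: 4 matching b row(s), so 4 row(s) emitted.
- book_id=6: 1 matching b row(s), so 1 row(s) emitted.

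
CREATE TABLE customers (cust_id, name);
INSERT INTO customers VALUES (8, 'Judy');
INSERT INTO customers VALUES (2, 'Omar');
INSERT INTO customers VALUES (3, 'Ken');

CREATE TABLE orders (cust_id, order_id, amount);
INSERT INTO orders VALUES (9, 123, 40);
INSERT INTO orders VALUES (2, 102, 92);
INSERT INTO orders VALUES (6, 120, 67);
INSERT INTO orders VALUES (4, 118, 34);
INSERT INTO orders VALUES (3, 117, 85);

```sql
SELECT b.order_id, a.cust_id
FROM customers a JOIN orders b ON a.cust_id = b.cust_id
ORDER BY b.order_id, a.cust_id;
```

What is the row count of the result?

2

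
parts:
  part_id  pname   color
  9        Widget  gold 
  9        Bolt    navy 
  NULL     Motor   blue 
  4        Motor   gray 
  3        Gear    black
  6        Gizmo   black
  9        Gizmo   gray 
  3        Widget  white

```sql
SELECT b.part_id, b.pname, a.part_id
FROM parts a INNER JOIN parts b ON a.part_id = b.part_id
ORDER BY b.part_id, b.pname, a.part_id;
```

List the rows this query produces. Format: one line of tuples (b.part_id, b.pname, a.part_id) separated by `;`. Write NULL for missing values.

(3, Gear, 3); (3, Gear, 3); (3, Widget, 3); (3, Widget, 3); (4, Motor, 4); (6, Gizmo, 6); (9, Bolt, 9); (9, Bolt, 9); (9, Bolt, 9); (9, Gizmo, 9); (9, Gizmo, 9); (9, Gizmo, 9); (9, Widget, 9); (9, Widget, 9); (9, Widget, 9)

INNER JOIN keeps only pairs where the ON condition holds.
Matching on a.part_id = b.part_id. A NULL in a compared column never satisfies the condition.
- a[0] part_id=9 → 3 match(es) in b → 3 row(s).
- a[1] part_id=9 → 3 match(es) in b → 3 row(s).
- a[2] part_id=NULL → no match; dropped.
- a[3] part_id=4 → 1 match(es) in b → 1 row(s).
- a[4] part_id=3 → 2 match(es) in b → 2 row(s).
- a[5] part_id=6 → 1 match(es) in b → 1 row(s).
- a[6] part_id=9 → 3 match(es) in b → 3 row(s).
- a[7] part_id=3 → 2 match(es) in b → 2 row(s).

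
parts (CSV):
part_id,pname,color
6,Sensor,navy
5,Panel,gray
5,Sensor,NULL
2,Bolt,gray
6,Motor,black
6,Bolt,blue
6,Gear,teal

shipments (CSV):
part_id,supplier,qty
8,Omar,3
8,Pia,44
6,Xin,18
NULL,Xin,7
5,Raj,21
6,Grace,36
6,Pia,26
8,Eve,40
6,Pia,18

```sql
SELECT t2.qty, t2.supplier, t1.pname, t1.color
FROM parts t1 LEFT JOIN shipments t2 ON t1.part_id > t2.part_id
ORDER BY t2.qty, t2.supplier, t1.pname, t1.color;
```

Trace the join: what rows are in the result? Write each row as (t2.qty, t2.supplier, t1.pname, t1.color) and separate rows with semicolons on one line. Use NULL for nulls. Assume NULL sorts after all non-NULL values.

(21, Raj, Bolt, blue); (21, Raj, Gear, teal); (21, Raj, Motor, black); (21, Raj, Sensor, navy); (NULL, NULL, Bolt, gray); (NULL, NULL, Panel, gray); (NULL, NULL, Sensor, NULL)

LEFT JOIN keeps every row from `parts`; unmatched rows get NULL for `shipments`'s columns.
Matching on t1.part_id > t2.part_id. A NULL in a compared column never satisfies the condition.
- t1 (part_id=6) pairs with 1 row(s) of t2.
- t1 (part_id=5) has no partner → padded with NULL.
- t1 (part_id=5) has no partner → padded with NULL.
- t1 (part_id=2) has no partner → padded with NULL.
- t1 (part_id=6) pairs with 1 row(s) of t2.
- t1 (part_id=6) pairs with 1 row(s) of t2.
- t1 (part_id=6) pairs with 1 row(s) of t2.
After projecting and ordering:
t2.qty | t2.supplier | t1.pname | t1.color
21 | Raj | Bolt | blue
21 | Raj | Gear | teal
21 | Raj | Motor | black
21 | Raj | Sensor | navy
NULL | NULL | Bolt | gray
NULL | NULL | Panel | gray
NULL | NULL | Sensor | NULL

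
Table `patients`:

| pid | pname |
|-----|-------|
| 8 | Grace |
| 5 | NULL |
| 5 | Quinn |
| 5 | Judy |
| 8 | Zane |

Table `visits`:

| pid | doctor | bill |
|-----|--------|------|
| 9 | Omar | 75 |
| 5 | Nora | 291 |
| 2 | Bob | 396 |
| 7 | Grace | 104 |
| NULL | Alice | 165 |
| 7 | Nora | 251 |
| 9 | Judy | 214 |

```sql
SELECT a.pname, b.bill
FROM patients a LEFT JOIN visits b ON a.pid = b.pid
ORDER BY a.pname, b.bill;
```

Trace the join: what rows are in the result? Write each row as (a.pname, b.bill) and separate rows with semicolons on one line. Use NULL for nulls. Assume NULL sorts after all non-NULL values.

LEFT JOIN keeps every row from `patients`; unmatched rows get NULL for `visits`'s columns.
Matching on a.pid = b.pid. A NULL in a compared column never satisfies the condition.
- a (pid=8) has no partner → padded with NULL.
- a (pid=5) pairs with 1 row(s) of b.
- a (pid=5) pairs with 1 row(s) of b.
- a (pid=5) pairs with 1 row(s) of b.
- a (pid=8) has no partner → padded with NULL.
After projecting and ordering:
a.pname | b.bill
Grace | NULL
Judy | 291
Quinn | 291
Zane | NULL
NULL | 291

(Grace, NULL); (Judy, 291); (Quinn, 291); (Zane, NULL); (NULL, 291)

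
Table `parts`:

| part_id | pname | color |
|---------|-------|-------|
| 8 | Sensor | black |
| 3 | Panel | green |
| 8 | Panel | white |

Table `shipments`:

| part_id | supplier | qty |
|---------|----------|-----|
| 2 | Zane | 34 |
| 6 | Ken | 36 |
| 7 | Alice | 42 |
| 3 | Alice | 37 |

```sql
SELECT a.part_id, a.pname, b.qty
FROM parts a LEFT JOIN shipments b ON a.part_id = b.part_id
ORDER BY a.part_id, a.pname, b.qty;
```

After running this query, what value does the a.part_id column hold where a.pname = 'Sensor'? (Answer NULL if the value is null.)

LEFT JOIN keeps every row from `parts`; unmatched rows get NULL for `shipments`'s columns.
Matching on a.part_id = b.part_id.
- a row (part_id=8): no match → kept, b columns NULL.
- a row (part_id=3): matches 1 b row(s) → 1 output row(s).
- a row (part_id=8): no match → kept, b columns NULL.

8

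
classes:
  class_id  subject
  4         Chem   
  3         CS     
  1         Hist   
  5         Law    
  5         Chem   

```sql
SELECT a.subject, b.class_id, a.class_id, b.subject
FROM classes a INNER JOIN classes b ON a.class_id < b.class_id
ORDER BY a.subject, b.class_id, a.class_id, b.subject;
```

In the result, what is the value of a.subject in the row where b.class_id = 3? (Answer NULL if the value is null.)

INNER JOIN keeps only pairs where the ON condition holds.
Matching on a.class_id < b.class_id.
- class_id=4: 2 matching b row(s), so 2 row(s) emitted.
- class_id=3: 3 matching b row(s), so 3 row(s) emitted.
- class_id=1: 4 matching b row(s), so 4 row(s) emitted.
- class_id=5: no matching b row, dropped.
- class_id=5: no matching b row, dropped.

Hist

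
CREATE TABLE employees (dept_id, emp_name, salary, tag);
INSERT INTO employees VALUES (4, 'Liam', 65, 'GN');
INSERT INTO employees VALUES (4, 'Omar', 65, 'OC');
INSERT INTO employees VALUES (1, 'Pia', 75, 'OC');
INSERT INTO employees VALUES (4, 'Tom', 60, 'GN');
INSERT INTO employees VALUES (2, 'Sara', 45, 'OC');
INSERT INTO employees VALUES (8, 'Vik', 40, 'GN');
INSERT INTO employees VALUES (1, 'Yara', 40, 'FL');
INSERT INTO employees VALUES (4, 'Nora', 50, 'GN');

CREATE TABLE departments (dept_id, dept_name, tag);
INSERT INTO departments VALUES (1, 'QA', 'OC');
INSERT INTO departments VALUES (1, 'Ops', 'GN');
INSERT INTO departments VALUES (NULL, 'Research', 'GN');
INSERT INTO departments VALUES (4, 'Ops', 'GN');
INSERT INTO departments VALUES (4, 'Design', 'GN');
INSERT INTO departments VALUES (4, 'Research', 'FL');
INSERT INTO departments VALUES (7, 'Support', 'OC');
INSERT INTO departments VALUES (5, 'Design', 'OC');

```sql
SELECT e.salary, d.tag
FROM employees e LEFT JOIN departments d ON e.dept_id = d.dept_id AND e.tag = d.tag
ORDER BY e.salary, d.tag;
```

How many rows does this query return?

11

LEFT JOIN keeps every row from `employees`; unmatched rows get NULL for `departments`'s columns.
Matching on e.dept_id = d.dept_id AND e.tag = d.tag. A NULL in a compared column never satisfies the condition.
- e row (dept_id=4, tag=GN): matches 2 d row(s) → 2 output row(s).
- e row (dept_id=4, tag=OC): no match → kept, d columns NULL.
- e row (dept_id=1, tag=OC): matches 1 d row(s) → 1 output row(s).
- e row (dept_id=4, tag=GN): matches 2 d row(s) → 2 output row(s).
- e row (dept_id=2, tag=OC): no match → kept, d columns NULL.
- e row (dept_id=8, tag=GN): no match → kept, d columns NULL.
- e row (dept_id=1, tag=FL): no match → kept, d columns NULL.
- e row (dept_id=4, tag=GN): matches 2 d row(s) → 2 output row(s).
Total: 7 matched + 4 padded = 11 rows.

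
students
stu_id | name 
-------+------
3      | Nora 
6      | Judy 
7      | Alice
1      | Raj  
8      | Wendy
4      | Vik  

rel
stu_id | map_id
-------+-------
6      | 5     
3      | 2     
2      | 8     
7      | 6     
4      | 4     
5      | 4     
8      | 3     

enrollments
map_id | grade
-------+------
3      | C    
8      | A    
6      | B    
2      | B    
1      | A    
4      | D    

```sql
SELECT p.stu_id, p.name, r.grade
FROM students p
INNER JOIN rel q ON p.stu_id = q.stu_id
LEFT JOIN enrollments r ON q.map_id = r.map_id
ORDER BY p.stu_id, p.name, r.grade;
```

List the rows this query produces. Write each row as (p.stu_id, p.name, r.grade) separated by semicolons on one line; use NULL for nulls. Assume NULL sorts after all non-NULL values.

(3, Nora, B); (4, Vik, D); (6, Judy, NULL); (7, Alice, B); (8, Wendy, C)

Step 1 — p INNER JOIN q on stu_id → 5 row(s).
Then LEFT JOIN `enrollments r` on map_id: each of those 5 rows is kept; rows whose q.map_id has no match in r get NULL for r's columns.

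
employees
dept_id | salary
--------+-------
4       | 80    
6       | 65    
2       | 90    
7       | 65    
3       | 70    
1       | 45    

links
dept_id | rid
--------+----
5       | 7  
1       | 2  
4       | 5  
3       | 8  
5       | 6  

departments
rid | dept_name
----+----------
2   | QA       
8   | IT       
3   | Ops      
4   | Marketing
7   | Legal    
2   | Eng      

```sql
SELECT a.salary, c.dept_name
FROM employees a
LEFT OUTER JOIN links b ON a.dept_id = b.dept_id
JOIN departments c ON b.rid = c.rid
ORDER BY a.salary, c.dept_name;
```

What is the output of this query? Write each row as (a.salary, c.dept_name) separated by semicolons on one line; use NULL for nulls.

(45, Eng); (45, QA); (70, IT)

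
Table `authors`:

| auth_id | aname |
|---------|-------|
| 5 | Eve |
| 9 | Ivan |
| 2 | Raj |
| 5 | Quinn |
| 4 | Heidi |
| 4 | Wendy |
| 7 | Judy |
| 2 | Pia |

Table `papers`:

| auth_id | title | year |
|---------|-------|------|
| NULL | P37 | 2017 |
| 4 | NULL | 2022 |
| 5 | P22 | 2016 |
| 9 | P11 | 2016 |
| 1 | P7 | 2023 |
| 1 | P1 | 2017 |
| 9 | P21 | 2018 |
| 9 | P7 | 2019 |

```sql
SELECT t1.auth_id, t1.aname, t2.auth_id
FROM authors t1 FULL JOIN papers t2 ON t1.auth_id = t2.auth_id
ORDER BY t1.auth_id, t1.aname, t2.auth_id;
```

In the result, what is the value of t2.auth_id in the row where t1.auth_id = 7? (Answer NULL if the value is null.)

FULL OUTER JOIN keeps every row from both sides; unmatched rows get NULL for the other side's columns.
Matching on t1.auth_id = t2.auth_id. A NULL in a compared column never satisfies the condition.
- t1 row (auth_id=5): matches 1 t2 row(s) → 1 output row(s).
- t1 row (auth_id=9): matches 3 t2 row(s) → 3 output row(s).
- t1 row (auth_id=2): no match → kept, t2 columns NULL.
- t1 row (auth_id=5): matches 1 t2 row(s) → 1 output row(s).
- t1 row (auth_id=4): matches 1 t2 row(s) → 1 output row(s).
- t1 row (auth_id=4): matches 1 t2 row(s) → 1 output row(s).
- t1 row (auth_id=7): no match → kept, t2 columns NULL.
- t1 row (auth_id=2): no match → kept, t2 columns NULL.
- 3 t2 row(s) had no t1 match → kept, t1 columns NULL.

NULL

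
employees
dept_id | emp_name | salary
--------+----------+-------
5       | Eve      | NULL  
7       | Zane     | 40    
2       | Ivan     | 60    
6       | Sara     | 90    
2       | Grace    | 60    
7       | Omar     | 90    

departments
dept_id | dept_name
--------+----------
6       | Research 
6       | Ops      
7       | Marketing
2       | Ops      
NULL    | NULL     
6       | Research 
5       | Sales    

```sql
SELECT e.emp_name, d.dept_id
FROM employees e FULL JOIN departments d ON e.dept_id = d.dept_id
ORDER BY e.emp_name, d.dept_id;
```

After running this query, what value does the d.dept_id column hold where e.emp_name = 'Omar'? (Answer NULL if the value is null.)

7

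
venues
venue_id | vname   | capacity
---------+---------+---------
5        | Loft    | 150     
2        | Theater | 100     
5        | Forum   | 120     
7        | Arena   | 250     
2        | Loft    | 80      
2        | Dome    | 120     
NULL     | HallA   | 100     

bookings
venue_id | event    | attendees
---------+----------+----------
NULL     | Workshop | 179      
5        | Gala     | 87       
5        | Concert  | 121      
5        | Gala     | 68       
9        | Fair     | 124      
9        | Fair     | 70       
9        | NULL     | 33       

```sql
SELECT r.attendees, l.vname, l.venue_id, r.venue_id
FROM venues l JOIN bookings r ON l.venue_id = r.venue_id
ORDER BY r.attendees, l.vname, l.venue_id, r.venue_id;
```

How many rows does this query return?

6

INNER JOIN keeps only pairs where the ON condition holds.
Matching on l.venue_id = r.venue_id. A NULL in a compared column never satisfies the condition.
Matched pairs: 6.
Total: 6 rows.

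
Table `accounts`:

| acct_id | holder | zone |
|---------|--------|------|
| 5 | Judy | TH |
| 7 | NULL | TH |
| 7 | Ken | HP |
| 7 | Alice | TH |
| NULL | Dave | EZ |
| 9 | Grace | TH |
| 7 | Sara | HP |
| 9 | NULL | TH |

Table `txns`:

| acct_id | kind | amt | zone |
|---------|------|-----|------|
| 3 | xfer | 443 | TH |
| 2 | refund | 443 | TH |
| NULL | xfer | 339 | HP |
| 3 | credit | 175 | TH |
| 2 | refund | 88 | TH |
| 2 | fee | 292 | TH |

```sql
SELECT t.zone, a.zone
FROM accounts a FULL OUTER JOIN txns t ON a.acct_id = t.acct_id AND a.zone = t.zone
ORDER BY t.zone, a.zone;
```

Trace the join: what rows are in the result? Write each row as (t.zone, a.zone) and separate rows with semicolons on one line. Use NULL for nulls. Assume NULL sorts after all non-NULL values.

(HP, NULL); (TH, NULL); (TH, NULL); (TH, NULL); (TH, NULL); (TH, NULL); (NULL, EZ); (NULL, HP); (NULL, HP); (NULL, TH); (NULL, TH); (NULL, TH); (NULL, TH); (NULL, TH)

FULL OUTER JOIN keeps every row from both sides; unmatched rows get NULL for the other side's columns.
Matching on a.acct_id = t.acct_id AND a.zone = t.zone. A NULL in a compared column never satisfies the condition.
Matched pairs: 0; unmatched a rows kept: 8; unmatched t rows kept: 6.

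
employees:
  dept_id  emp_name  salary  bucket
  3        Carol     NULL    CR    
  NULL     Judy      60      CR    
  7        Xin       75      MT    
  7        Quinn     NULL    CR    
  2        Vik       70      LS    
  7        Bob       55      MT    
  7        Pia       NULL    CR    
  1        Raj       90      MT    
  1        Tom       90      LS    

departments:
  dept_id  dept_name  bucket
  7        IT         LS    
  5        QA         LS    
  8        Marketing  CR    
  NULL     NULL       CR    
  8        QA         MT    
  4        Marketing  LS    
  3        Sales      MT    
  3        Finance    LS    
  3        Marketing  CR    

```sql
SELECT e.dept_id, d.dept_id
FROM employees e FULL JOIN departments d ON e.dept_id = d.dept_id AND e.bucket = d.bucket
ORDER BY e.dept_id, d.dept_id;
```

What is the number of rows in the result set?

17

FULL OUTER JOIN keeps every row from both sides; unmatched rows get NULL for the other side's columns.
Matching on e.dept_id = d.dept_id AND e.bucket = d.bucket. A NULL in a compared column never satisfies the condition.
- dept_id=3, bucket=CR: 1 matching d row(s), so 1 row(s) emitted.
- dept_id=NULL, bucket=CR: no d row matches, row kept with d columns NULL.
- dept_id=7, bucket=MT: no d row matches, row kept with d columns NULL.
- dept_id=7, bucket=CR: no d row matches, row kept with d columns NULL.
- dept_id=2, bucket=LS: no d row matches, row kept with d columns NULL.
- dept_id=7, bucket=MT: no d row matches, row kept with d columns NULL.
- dept_id=7, bucket=CR: no d row matches, row kept with d columns NULL.
- dept_id=1, bucket=MT: no d row matches, row kept with d columns NULL.
- dept_id=1, bucket=LS: no d row matches, row kept with d columns NULL.
- plus 8 unmatched d row(s), each kept with NULL e columns.
Total: 1 matched + 16 padded = 17 rows.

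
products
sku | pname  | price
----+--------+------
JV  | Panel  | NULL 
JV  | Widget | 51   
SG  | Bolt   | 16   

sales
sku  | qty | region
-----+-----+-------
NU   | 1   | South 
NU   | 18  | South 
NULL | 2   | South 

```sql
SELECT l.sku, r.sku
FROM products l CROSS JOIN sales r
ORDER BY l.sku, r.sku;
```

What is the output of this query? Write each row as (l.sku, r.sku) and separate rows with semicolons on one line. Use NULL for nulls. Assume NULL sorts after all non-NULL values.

(JV, NU); (JV, NU); (JV, NU); (JV, NU); (JV, NULL); (JV, NULL); (SG, NU); (SG, NU); (SG, NULL)

CROSS JOIN pairs every row of `products` with every row of `sales`: 3 × 3 = 9 rows.
After projecting and ordering:
l.sku | r.sku
JV | NU
JV | NU
JV | NU
JV | NU
JV | NULL
JV | NULL
SG | NU
SG | NU
SG | NULL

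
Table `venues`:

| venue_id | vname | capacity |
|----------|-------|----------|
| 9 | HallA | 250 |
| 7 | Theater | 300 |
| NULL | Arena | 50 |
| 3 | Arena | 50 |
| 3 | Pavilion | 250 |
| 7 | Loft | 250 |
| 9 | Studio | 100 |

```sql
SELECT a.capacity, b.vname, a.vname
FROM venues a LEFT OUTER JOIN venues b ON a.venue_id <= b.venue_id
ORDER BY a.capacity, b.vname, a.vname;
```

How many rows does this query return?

25

LEFT JOIN keeps every row from `venues a`; unmatched rows get NULL for `venues b`'s columns.
Matching on a.venue_id <= b.venue_id. A NULL in a compared column never satisfies the condition.
Matched pairs: 24; unmatched a rows kept: 1.
Total: 24 matched + 1 padded = 25 rows.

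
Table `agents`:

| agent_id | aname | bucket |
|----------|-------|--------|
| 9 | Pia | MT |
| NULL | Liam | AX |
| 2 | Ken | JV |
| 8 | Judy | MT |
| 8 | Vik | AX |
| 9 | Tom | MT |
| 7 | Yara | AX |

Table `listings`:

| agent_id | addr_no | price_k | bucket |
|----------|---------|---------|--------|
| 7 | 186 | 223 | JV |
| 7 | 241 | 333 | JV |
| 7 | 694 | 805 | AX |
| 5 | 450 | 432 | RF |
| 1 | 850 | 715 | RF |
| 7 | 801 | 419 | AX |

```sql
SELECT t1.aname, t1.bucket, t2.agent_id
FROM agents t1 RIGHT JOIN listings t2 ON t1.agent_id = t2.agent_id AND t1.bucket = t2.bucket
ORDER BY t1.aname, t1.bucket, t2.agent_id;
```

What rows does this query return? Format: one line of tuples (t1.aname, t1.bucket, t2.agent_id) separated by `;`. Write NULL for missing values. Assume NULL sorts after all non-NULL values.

(Yara, AX, 7); (Yara, AX, 7); (NULL, NULL, 1); (NULL, NULL, 5); (NULL, NULL, 7); (NULL, NULL, 7)

RIGHT JOIN keeps every row from `listings`; unmatched rows get NULL for `agents`'s columns.
Matching on t1.agent_id = t2.agent_id AND t1.bucket = t2.bucket. A NULL in a compared column never satisfies the condition.
- agent_id=9, bucket=MT: no matching t2 row.
- agent_id=NULL, bucket=AX: no matching t2 row.
- agent_id=2, bucket=JV: no matching t2 row.
- agent_id=8, bucket=MT: no matching t2 row.
- agent_id=8, bucket=AX: no matching t2 row.
- agent_id=9, bucket=MT: no matching t2 row.
- agent_id=7, bucket=AX: 2 matching t2 row(s), so 2 row(s) emitted.
- plus 4 unmatched t2 row(s), each kept with NULL t1 columns.
After projecting and ordering:
t1.aname | t1.bucket | t2.agent_id
Yara | AX | 7
Yara | AX | 7
NULL | NULL | 1
NULL | NULL | 5
NULL | NULL | 7
NULL | NULL | 7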